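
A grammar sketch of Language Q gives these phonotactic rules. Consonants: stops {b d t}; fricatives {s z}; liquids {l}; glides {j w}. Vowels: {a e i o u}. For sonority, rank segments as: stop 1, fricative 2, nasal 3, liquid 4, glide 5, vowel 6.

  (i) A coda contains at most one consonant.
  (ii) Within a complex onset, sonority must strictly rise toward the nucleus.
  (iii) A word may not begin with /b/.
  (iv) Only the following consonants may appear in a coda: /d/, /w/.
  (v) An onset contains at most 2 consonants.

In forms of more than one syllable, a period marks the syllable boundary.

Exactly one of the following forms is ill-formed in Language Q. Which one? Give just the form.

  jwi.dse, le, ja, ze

jwi.dse

jwi.dse — violates constraint (ii): syllable 1 onset /jw/: /j/ (glide, 5) → /w/ (glide, 5) does not rise → ill-formed
le — σ1 onset /l/, coda /∅/ ok → well-formed
ja — σ1 onset /j/, coda /∅/ ok → well-formed
ze — σ1 onset /z/, coda /∅/ ok → well-formed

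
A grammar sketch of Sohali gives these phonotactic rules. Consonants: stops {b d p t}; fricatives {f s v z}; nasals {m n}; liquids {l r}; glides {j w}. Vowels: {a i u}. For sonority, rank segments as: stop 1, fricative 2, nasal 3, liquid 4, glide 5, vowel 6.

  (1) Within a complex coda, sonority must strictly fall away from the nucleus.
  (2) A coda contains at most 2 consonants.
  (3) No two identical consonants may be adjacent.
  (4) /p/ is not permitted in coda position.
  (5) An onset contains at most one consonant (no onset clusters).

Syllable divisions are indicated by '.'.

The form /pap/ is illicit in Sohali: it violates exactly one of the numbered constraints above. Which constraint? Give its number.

4

/pap/: syllable 1 coda contains /p/.
This is a violation of constraint 4: "/p/ is not permitted in coda position."
The remaining constraints (1, 2, 3, 5) are satisfied.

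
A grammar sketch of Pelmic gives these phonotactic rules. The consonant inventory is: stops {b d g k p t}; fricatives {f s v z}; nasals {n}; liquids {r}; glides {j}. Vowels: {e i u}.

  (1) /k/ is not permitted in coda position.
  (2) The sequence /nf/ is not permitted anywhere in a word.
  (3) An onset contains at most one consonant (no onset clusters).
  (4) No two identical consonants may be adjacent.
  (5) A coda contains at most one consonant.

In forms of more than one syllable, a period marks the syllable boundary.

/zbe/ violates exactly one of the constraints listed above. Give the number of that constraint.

3

/zbe/: syllable 1 onset /zb/ has 2 consonants (> 1).
This is a violation of constraint 3: "An onset contains at most one consonant (no onset clusters)."
The remaining constraints (1, 2, 4, 5) are satisfied.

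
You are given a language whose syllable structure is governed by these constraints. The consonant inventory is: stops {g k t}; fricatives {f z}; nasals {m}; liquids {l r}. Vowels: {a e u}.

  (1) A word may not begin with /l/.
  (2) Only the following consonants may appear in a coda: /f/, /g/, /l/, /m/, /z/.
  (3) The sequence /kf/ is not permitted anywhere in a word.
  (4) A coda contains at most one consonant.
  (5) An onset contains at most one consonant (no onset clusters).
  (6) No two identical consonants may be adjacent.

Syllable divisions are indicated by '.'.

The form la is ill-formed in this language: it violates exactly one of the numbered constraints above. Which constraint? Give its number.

1

la: word begins with /l/.
This is a violation of constraint 1: "A word may not begin with /l/."
The remaining constraints (2, 3, 4, 5, 6) are satisfied.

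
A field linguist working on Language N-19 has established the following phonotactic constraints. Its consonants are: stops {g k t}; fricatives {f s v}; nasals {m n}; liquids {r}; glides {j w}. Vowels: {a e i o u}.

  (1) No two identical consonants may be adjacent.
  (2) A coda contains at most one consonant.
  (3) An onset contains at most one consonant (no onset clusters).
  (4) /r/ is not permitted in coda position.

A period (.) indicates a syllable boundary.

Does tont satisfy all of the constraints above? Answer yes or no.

tont — violates constraint 2: syllable 1 coda /nt/ has 2 consonants (> 1) → not permitted

no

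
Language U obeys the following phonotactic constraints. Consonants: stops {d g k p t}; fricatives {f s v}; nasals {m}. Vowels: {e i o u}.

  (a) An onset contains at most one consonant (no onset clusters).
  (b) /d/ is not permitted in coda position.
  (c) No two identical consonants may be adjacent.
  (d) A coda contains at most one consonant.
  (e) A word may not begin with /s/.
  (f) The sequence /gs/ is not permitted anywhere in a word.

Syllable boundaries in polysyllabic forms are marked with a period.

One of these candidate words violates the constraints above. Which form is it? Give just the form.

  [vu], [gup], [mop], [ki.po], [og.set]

[og.set]

[vu] — σ1 onset /v/, coda /∅/ ok → well-formed
[gup] — σ1 onset /g/, coda /p/ ok → well-formed
[mop] — σ1 onset /m/, coda /p/ ok → well-formed
[ki.po] — σ1 onset /k/, coda /∅/ ok; σ2 onset /p/, coda /∅/ ok → well-formed
[og.set] — violates constraint (f): contains banned sequence /gs/ → ill-formed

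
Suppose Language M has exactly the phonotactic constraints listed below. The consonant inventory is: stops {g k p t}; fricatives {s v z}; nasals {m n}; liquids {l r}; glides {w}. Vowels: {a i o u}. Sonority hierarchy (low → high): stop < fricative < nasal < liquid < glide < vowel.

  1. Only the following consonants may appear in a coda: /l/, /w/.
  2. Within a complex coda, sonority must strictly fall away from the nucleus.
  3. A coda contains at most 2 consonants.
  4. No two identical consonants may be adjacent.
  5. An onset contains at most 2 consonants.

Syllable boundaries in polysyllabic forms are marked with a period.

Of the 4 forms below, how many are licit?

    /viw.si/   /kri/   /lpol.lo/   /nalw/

2

/viw.si/ — σ1 onset /v/, coda /w/ ok; σ2 onset /s/, coda /∅/ ok → licit
/kri/ — σ1 onset /kr/ (2C), coda /∅/ ok → licit
/lpol.lo/ — violates constraint 4: adjacent identical consonants /ll/ → illicit
/nalw/ — violates constraint 2: syllable 1 coda /lw/: /l/ (liquid, 4) → /w/ (glide, 5) does not fall → illicit
Licit: /viw.si/, /kri/ → 2.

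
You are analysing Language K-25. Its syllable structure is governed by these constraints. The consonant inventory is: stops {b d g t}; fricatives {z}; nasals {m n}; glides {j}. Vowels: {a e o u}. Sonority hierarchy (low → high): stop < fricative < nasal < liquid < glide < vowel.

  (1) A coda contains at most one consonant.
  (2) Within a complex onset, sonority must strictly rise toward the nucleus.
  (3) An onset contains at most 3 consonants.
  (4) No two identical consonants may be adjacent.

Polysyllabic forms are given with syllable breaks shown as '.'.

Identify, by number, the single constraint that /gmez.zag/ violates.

/gmez.zag/: adjacent identical consonants /zz/.
This is a violation of constraint 4: "No two identical consonants may be adjacent."
The remaining constraints (1, 2, 3) are satisfied.

4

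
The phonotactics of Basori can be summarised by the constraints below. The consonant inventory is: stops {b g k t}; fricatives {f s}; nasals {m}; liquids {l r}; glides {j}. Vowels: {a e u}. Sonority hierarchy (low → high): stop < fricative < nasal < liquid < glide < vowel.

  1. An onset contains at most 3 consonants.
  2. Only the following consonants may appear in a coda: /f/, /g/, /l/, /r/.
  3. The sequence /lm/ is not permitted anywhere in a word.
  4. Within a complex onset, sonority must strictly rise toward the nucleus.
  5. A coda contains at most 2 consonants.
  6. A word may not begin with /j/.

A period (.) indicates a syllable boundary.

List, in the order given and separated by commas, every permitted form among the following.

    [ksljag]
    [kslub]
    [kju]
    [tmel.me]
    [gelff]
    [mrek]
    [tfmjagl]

[ksljag] — violates constraint 1: syllable 1 onset /kslj/ has 4 consonants (> 3) → not permitted
[kslub] — violates constraint 2: syllable 1 coda contains /b/, which is not a licensed coda consonant → not permitted
[kju] — σ1 onset /kj/ (1→5 rises), coda /∅/ ok → permitted
[tmel.me] — violates constraint 3: contains banned sequence /lm/ → not permitted
[gelff] — violates constraint 5: syllable 1 coda /lff/ has 3 consonants (> 2) → not permitted
[mrek] — violates constraint 2: syllable 1 coda contains /k/, which is not a licensed coda consonant → not permitted
[tfmjagl] — violates constraint 1: syllable 1 onset /tfmj/ has 4 consonants (> 3) → not permitted

[kju]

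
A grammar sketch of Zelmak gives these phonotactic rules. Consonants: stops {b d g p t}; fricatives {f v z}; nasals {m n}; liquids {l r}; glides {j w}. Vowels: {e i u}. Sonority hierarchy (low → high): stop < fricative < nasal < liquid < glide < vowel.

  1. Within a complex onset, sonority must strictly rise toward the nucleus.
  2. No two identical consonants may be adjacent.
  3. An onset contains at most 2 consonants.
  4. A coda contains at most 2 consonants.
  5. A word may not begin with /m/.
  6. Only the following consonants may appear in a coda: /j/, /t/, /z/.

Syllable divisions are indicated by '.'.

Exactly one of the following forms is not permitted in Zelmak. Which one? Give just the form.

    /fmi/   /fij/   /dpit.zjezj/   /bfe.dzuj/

/fmi/ — σ1 onset /fm/ (2→3 rises), coda /∅/ ok → permitted
/fij/ — σ1 onset /f/, coda /j/ ok → permitted
/dpit.zjezj/ — violates constraint 1: syllable 1 onset /dp/: /d/ (stop, 1) → /p/ (stop, 1) does not rise → not permitted
/bfe.dzuj/ — σ1 onset /bf/ (1→2 rises), coda /∅/ ok; σ2 onset /dz/ (1→2 rises), coda /j/ ok → permitted

/dpit.zjezj/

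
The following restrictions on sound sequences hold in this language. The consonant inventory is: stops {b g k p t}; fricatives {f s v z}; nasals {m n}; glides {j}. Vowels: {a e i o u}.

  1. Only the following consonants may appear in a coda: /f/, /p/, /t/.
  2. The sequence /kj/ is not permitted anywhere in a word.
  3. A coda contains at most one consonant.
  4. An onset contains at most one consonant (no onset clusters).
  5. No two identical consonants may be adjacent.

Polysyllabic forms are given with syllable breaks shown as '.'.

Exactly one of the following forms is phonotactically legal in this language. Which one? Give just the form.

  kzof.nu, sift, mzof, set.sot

kzof.nu — violates constraint 4: syllable 1 onset /kz/ has 2 consonants (> 1) → phonotactically illegal
sift — violates constraint 3: syllable 1 coda /ft/ has 2 consonants (> 1) → phonotactically illegal
mzof — violates constraint 4: syllable 1 onset /mz/ has 2 consonants (> 1) → phonotactically illegal
set.sot — σ1 onset /s/, coda /t/ ok; σ2 onset /s/, coda /t/ ok → phonotactically legal

set.sot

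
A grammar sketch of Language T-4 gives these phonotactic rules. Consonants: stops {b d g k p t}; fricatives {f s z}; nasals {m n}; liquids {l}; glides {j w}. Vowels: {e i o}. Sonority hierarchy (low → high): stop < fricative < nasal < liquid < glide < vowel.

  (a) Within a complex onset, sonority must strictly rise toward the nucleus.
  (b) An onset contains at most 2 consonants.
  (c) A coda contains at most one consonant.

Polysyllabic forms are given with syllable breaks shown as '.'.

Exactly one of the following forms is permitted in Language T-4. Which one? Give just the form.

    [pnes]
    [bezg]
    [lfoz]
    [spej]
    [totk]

[pnes] — σ1 onset /pn/ (1→3 rises), coda /s/ ok → permitted
[bezg] — violates constraint (c): syllable 1 coda /zg/ has 2 consonants (> 1) → not permitted
[lfoz] — violates constraint (a): syllable 1 onset /lf/: /l/ (liquid, 4) → /f/ (fricative, 2) does not rise → not permitted
[spej] — violates constraint (a): syllable 1 onset /sp/: /s/ (fricative, 2) → /p/ (stop, 1) does not rise → not permitted
[totk] — violates constraint (c): syllable 1 coda /tk/ has 2 consonants (> 1) → not permitted

[pnes]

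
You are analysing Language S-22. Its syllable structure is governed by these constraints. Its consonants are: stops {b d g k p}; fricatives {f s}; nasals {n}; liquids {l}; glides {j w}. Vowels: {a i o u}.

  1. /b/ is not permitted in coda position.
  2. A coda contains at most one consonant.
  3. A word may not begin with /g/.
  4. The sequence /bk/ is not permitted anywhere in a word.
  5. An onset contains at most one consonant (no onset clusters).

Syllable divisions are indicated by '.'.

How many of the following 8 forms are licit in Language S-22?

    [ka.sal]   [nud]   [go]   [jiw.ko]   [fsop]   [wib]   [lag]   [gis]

4

[ka.sal] — σ1 onset /k/, coda /∅/ ok; σ2 onset /s/, coda /l/ ok → licit
[nud] — σ1 onset /n/, coda /d/ ok → licit
[go] — violates constraint 3: word begins with /g/ → illicit
[jiw.ko] — σ1 onset /j/, coda /w/ ok; σ2 onset /k/, coda /∅/ ok → licit
[fsop] — violates constraint 5: syllable 1 onset /fs/ has 2 consonants (> 1) → illicit
[wib] — violates constraint 1: syllable 1 coda contains /b/ → illicit
[lag] — σ1 onset /l/, coda /g/ ok → licit
[gis] — violates constraint 3: word begins with /g/ → illicit
Licit: [ka.sal], [nud], [jiw.ko], [lag] → 4.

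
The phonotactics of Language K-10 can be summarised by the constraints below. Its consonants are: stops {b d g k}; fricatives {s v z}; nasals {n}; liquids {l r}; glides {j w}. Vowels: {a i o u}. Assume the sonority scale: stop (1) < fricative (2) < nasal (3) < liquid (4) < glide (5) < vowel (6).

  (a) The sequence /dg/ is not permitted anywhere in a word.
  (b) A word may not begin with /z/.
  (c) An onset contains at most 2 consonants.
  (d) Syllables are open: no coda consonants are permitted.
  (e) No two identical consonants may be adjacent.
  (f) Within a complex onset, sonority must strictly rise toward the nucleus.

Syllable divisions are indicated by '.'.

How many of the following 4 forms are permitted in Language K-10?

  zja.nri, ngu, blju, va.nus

zja.nri — violates constraint (b): word begins with /z/ → not permitted
ngu — violates constraint (f): syllable 1 onset /ng/: /n/ (nasal, 3) → /g/ (stop, 1) does not rise → not permitted
blju — violates constraint (c): syllable 1 onset /blj/ has 3 consonants (> 2) → not permitted
va.nus — violates constraint (d): syllable 2 coda /s/ has 1 consonant (> 0) → not permitted
No form is permitted → 0.

0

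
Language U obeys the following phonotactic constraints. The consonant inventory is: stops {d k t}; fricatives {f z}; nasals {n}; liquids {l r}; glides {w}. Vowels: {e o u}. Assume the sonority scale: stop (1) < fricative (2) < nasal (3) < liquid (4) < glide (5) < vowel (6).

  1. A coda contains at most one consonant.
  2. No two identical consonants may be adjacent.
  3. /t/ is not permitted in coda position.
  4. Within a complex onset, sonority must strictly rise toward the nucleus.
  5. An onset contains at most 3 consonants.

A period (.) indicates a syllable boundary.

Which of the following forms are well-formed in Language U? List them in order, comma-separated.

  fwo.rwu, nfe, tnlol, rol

fwo.rwu — σ1 onset /fw/ (2→5 rises), coda /∅/ ok; σ2 onset /rw/ (4→5 rises), coda /∅/ ok → well-formed
nfe — violates constraint 4: syllable 1 onset /nf/: /n/ (nasal, 3) → /f/ (fricative, 2) does not rise → ill-formed
tnlol — σ1 onset /tnl/ (1→3→4 rises), coda /l/ ok → well-formed
rol — σ1 onset /r/, coda /l/ ok → well-formed

fwo.rwu, tnlol, rol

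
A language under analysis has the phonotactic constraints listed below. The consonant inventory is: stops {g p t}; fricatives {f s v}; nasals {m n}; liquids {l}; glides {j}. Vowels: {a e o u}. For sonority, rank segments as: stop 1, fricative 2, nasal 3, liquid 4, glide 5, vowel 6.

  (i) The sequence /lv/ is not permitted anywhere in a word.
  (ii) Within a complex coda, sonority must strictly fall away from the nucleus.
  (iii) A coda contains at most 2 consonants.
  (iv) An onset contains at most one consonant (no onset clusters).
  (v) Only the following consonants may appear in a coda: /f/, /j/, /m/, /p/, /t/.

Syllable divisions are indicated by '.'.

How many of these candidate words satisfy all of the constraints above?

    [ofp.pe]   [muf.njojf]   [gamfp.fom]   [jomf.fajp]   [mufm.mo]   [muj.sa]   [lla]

3

[ofp.pe] — σ1 onset /∅/, coda /fp/ (2→1 falls) ok; σ2 onset /p/, coda /∅/ ok → permitted
[muf.njojf] — violates constraint (iv): syllable 2 onset /nj/ has 2 consonants (> 1) → not permitted
[gamfp.fom] — violates constraint (iii): syllable 1 coda /mfp/ has 3 consonants (> 2) → not permitted
[jomf.fajp] — σ1 onset /j/, coda /mf/ (3→2 falls) ok; σ2 onset /f/, coda /jp/ (5→1 falls) ok → permitted
[mufm.mo] — violates constraint (ii): syllable 1 coda /fm/: /f/ (fricative, 2) → /m/ (nasal, 3) does not fall → not permitted
[muj.sa] — σ1 onset /m/, coda /j/ ok; σ2 onset /s/, coda /∅/ ok → permitted
[lla] — violates constraint (iv): syllable 1 onset /ll/ has 2 consonants (> 1) → not permitted
Permitted: [ofp.pe], [jomf.fajp], [muj.sa] → 3.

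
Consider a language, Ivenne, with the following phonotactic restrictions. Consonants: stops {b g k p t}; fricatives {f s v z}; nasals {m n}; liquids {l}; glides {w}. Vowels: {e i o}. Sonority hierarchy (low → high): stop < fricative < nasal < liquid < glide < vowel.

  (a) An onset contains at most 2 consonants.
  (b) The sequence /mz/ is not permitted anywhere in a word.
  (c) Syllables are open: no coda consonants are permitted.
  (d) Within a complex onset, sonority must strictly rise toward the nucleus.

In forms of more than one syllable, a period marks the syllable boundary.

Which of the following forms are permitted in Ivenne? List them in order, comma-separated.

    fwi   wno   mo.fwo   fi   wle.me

fwi — σ1 onset /fw/ (2→5 rises), coda /∅/ ok → permitted
wno — violates constraint (d): syllable 1 onset /wn/: /w/ (glide, 5) → /n/ (nasal, 3) does not rise → not permitted
mo.fwo — σ1 onset /m/, coda /∅/ ok; σ2 onset /fw/ (2→5 rises), coda /∅/ ok → permitted
fi — σ1 onset /f/, coda /∅/ ok → permitted
wle.me — violates constraint (d): syllable 1 onset /wl/: /w/ (glide, 5) → /l/ (liquid, 4) does not rise → not permitted

fwi, mo.fwo, fi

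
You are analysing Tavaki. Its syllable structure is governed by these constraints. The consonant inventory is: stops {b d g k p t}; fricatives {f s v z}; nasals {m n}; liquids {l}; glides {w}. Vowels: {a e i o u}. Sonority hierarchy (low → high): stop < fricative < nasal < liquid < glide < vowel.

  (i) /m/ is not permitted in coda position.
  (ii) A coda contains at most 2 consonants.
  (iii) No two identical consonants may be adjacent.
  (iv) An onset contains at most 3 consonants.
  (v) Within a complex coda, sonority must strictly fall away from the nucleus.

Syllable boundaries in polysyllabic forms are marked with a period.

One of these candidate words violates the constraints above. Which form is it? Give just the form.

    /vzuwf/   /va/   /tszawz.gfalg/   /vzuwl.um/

/vzuwl.um/

/vzuwf/ — σ1 onset /vz/ (2C), coda /wf/ (5→2 falls) ok → well-formed
/va/ — σ1 onset /v/, coda /∅/ ok → well-formed
/tszawz.gfalg/ — σ1 onset /tsz/ (3C), coda /wz/ (5→2 falls) ok; σ2 onset /gf/ (2C), coda /lg/ (4→1 falls) ok → well-formed
/vzuwl.um/ — violates constraint (i): syllable 2 coda contains /m/ → ill-formed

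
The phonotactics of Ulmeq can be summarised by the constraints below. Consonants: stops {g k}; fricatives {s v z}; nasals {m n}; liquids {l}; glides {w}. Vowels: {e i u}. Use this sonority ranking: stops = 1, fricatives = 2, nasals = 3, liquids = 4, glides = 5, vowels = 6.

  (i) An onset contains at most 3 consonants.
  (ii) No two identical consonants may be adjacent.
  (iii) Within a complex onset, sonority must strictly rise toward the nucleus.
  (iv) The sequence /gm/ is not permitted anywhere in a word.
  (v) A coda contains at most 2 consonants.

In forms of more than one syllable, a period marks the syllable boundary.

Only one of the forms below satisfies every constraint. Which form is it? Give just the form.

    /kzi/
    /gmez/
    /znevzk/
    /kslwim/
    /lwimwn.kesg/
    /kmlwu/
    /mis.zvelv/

/kzi/

/kzi/ — σ1 onset /kz/ (1→2 rises), coda /∅/ ok → well-formed
/gmez/ — violates constraint (iv): contains banned sequence /gm/ → ill-formed
/znevzk/ — violates constraint (v): syllable 1 coda /vzk/ has 3 consonants (> 2) → ill-formed
/kslwim/ — violates constraint (i): syllable 1 onset /kslw/ has 4 consonants (> 3) → ill-formed
/lwimwn.kesg/ — violates constraint (v): syllable 1 coda /mwn/ has 3 consonants (> 2) → ill-formed
/kmlwu/ — violates constraint (i): syllable 1 onset /kmlw/ has 4 consonants (> 3) → ill-formed
/mis.zvelv/ — violates constraint (iii): syllable 2 onset /zv/: /z/ (fricative, 2) → /v/ (fricative, 2) does not rise → ill-formed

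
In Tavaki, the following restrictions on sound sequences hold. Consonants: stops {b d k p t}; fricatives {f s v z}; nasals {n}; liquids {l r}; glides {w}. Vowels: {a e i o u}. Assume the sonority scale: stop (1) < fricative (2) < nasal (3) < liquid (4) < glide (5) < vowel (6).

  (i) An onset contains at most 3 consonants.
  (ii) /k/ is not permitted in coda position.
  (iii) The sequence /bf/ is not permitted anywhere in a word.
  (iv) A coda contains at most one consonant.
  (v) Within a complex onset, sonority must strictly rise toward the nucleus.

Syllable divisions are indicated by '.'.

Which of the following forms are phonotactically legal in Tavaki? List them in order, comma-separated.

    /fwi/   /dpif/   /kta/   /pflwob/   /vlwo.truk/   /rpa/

/fwi/

/fwi/ — σ1 onset /fw/ (2→5 rises), coda /∅/ ok → phonotactically legal
/dpif/ — violates constraint (v): syllable 1 onset /dp/: /d/ (stop, 1) → /p/ (stop, 1) does not rise → phonotactically illegal
/kta/ — violates constraint (v): syllable 1 onset /kt/: /k/ (stop, 1) → /t/ (stop, 1) does not rise → phonotactically illegal
/pflwob/ — violates constraint (i): syllable 1 onset /pflw/ has 4 consonants (> 3) → phonotactically illegal
/vlwo.truk/ — violates constraint (ii): syllable 2 coda contains /k/ → phonotactically illegal
/rpa/ — violates constraint (v): syllable 1 onset /rp/: /r/ (liquid, 4) → /p/ (stop, 1) does not rise → phonotactically illegal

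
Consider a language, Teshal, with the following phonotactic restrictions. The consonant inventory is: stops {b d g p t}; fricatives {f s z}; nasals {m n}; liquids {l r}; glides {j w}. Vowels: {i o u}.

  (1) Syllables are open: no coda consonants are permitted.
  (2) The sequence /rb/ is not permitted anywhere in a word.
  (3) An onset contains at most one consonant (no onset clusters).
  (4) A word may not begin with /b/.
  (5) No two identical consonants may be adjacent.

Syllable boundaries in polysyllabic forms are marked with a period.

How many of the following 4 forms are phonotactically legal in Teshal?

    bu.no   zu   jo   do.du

bu.no — violates constraint 4: word begins with /b/ → phonotactically illegal
zu — σ1 onset /z/, coda /∅/ ok → phonotactically legal
jo — σ1 onset /j/, coda /∅/ ok → phonotactically legal
do.du — σ1 onset /d/, coda /∅/ ok; σ2 onset /d/, coda /∅/ ok → phonotactically legal
Phonotactically legal: zu, jo, do.du → 3.

3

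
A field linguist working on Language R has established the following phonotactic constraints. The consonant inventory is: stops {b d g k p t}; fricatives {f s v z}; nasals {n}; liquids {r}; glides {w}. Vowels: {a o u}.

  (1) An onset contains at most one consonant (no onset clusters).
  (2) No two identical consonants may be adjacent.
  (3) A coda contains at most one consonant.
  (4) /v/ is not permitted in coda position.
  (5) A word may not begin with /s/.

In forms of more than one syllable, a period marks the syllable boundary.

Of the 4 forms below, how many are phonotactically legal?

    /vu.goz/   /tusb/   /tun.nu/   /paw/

/vu.goz/ — σ1 onset /v/, coda /∅/ ok; σ2 onset /g/, coda /z/ ok → phonotactically legal
/tusb/ — violates constraint 3: syllable 1 coda /sb/ has 2 consonants (> 1) → phonotactically illegal
/tun.nu/ — violates constraint 2: adjacent identical consonants /nn/ → phonotactically illegal
/paw/ — σ1 onset /p/, coda /w/ ok → phonotactically legal
Phonotactically legal: /vu.goz/, /paw/ → 2.

2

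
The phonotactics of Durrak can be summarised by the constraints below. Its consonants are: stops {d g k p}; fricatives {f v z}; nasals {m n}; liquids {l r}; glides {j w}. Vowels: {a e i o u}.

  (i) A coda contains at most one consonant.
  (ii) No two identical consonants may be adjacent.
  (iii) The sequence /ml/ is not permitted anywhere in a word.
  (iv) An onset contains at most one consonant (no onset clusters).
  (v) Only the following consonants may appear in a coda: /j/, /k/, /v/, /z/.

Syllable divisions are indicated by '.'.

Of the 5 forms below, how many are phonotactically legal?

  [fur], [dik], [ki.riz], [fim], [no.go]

3

[fur] — violates constraint (v): syllable 1 coda contains /r/, which is not a licensed coda consonant → phonotactically illegal
[dik] — σ1 onset /d/, coda /k/ ok → phonotactically legal
[ki.riz] — σ1 onset /k/, coda /∅/ ok; σ2 onset /r/, coda /z/ ok → phonotactically legal
[fim] — violates constraint (v): syllable 1 coda contains /m/, which is not a licensed coda consonant → phonotactically illegal
[no.go] — σ1 onset /n/, coda /∅/ ok; σ2 onset /g/, coda /∅/ ok → phonotactically legal
Phonotactically legal: [dik], [ki.riz], [no.go] → 3.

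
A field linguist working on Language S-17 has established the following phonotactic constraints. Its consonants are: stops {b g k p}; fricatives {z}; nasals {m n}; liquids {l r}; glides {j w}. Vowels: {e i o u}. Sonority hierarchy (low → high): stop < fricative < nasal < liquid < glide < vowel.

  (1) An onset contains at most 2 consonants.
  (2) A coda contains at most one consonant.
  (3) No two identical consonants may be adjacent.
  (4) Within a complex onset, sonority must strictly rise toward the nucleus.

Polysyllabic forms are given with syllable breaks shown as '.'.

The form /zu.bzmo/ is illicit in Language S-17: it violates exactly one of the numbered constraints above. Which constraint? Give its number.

1

/zu.bzmo/: syllable 2 onset /bzm/ has 3 consonants (> 2).
This is a violation of constraint 1: "An onset contains at most 2 consonants."
The remaining constraints (2, 3, 4) are satisfied.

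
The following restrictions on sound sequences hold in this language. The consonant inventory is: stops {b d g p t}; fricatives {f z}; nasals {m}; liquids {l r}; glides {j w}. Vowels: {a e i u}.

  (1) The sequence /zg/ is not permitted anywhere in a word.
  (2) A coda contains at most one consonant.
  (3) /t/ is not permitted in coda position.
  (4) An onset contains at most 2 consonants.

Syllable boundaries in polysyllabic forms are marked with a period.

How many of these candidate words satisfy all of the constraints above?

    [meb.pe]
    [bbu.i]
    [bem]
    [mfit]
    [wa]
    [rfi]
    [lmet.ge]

5

[meb.pe] — σ1 onset /m/, coda /b/ ok; σ2 onset /p/, coda /∅/ ok → well-formed
[bbu.i] — σ1 onset /bb/ (2C), coda /∅/ ok; σ2 onset /∅/, coda /∅/ ok → well-formed
[bem] — σ1 onset /b/, coda /m/ ok → well-formed
[mfit] — violates constraint 3: syllable 1 coda contains /t/ → ill-formed
[wa] — σ1 onset /w/, coda /∅/ ok → well-formed
[rfi] — σ1 onset /rf/ (2C), coda /∅/ ok → well-formed
[lmet.ge] — violates constraint 3: syllable 1 coda contains /t/ → ill-formed
Well-formed: [meb.pe], [bbu.i], [bem], [wa], [rfi] → 5.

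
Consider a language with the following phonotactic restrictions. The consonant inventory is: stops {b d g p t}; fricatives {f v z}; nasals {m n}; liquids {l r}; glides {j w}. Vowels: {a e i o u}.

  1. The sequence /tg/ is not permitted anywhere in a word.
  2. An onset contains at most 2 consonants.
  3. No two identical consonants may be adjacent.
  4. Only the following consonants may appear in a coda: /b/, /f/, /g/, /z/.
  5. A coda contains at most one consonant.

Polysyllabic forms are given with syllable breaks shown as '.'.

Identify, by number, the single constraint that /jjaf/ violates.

/jjaf/: adjacent identical consonants /jj/.
This is a violation of constraint 3: "No two identical consonants may be adjacent."
The remaining constraints (1, 2, 4, 5) are satisfied.

3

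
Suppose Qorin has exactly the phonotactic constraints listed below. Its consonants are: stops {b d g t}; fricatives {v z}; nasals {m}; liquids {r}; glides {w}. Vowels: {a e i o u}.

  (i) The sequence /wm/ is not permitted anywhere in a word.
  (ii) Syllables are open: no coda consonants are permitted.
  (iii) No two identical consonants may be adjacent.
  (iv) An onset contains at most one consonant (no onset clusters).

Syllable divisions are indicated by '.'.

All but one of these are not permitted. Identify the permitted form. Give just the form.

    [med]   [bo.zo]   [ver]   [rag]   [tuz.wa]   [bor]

[med] — violates constraint (ii): syllable 1 coda /d/ has 1 consonant (> 0) → not permitted
[bo.zo] — σ1 onset /b/, coda /∅/ ok; σ2 onset /z/, coda /∅/ ok → permitted
[ver] — violates constraint (ii): syllable 1 coda /r/ has 1 consonant (> 0) → not permitted
[rag] — violates constraint (ii): syllable 1 coda /g/ has 1 consonant (> 0) → not permitted
[tuz.wa] — violates constraint (ii): syllable 1 coda /z/ has 1 consonant (> 0) → not permitted
[bor] — violates constraint (ii): syllable 1 coda /r/ has 1 consonant (> 0) → not permitted

[bo.zo]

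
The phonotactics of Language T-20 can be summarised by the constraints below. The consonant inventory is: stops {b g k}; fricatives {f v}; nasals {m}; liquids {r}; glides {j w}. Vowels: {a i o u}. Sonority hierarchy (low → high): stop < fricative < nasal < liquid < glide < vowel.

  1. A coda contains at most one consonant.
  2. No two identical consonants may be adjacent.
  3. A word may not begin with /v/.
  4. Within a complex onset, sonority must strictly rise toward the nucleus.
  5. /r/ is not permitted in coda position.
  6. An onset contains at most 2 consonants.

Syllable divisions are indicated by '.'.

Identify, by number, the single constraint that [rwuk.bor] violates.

[rwuk.bor]: syllable 2 coda contains /r/.
This is a violation of constraint 5: "/r/ is not permitted in coda position."
The remaining constraints (1, 2, 3, 4, 6) are satisfied.

5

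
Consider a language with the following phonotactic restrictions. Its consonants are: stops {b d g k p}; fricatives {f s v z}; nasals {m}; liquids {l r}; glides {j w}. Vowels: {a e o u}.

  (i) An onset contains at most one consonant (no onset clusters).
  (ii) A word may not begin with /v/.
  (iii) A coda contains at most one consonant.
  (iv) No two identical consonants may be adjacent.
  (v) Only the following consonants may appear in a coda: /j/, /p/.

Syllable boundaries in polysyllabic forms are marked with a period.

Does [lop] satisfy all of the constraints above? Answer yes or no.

[lop] — σ1 onset /l/, coda /p/ ok → licit

yes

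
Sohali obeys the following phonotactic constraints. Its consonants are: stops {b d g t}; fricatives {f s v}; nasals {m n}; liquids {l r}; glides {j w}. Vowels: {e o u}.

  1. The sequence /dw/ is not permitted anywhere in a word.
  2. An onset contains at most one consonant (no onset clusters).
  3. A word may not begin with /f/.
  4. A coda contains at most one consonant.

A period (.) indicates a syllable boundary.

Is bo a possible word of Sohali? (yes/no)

yes

bo — σ1 onset /b/, coda /∅/ ok → permitted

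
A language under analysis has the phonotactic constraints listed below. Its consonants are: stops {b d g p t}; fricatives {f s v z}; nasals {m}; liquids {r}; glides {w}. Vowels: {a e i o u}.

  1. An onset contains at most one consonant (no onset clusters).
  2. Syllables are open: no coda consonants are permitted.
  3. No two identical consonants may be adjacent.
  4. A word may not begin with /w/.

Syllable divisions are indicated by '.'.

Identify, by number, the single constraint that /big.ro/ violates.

/big.ro/: syllable 1 coda /g/ has 1 consonant (> 0).
This is a violation of constraint 2: "Syllables are open: no coda consonants are permitted."
The remaining constraints (1, 3, 4) are satisfied.

2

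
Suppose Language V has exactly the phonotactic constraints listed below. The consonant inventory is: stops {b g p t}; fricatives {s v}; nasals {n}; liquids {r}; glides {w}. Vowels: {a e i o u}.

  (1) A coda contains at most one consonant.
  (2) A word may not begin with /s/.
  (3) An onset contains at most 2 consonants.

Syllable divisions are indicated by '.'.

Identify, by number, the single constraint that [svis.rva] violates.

[svis.rva]: word begins with /s/.
This is a violation of constraint 2: "A word may not begin with /s/."
The remaining constraints (1, 3) are satisfied.

2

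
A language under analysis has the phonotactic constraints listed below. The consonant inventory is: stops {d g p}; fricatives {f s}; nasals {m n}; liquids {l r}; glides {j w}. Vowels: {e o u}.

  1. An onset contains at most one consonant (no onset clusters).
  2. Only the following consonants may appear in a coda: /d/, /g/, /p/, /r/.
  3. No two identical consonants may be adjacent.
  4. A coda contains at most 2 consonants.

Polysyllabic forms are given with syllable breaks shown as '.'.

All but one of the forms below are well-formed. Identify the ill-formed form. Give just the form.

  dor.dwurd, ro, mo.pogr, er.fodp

dor.dwurd

dor.dwurd — violates constraint 1: syllable 2 onset /dw/ has 2 consonants (> 1) → ill-formed
ro — σ1 onset /r/, coda /∅/ ok → well-formed
mo.pogr — σ1 onset /m/, coda /∅/ ok; σ2 onset /p/, coda /gr/ (2C) ok → well-formed
er.fodp — σ1 onset /∅/, coda /r/ ok; σ2 onset /f/, coda /dp/ (2C) ok → well-formed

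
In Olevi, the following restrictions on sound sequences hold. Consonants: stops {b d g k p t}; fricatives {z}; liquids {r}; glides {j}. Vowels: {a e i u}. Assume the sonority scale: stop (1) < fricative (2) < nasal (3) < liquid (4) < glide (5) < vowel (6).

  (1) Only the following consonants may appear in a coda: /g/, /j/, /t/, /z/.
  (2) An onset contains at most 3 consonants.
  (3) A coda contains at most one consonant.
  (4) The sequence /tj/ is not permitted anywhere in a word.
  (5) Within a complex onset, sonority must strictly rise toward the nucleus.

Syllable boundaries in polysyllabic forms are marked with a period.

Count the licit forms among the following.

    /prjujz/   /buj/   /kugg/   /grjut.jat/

/prjujz/ — violates constraint 3: syllable 1 coda /jz/ has 2 consonants (> 1) → illicit
/buj/ — σ1 onset /b/, coda /j/ ok → licit
/kugg/ — violates constraint 3: syllable 1 coda /gg/ has 2 consonants (> 1) → illicit
/grjut.jat/ — violates constraint 4: contains banned sequence /tj/ → illicit
Licit: /buj/ → 1.

1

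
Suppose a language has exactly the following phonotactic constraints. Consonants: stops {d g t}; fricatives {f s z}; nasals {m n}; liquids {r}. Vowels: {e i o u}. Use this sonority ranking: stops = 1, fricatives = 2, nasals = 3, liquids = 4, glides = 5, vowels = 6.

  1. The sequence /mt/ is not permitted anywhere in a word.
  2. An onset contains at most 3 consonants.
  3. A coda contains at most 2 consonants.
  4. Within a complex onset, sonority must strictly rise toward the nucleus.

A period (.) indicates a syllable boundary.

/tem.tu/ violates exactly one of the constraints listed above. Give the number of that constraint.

1

/tem.tu/: contains banned sequence /mt/.
This is a violation of constraint 1: "The sequence /mt/ is not permitted anywhere in a word."
The remaining constraints (2, 3, 4) are satisfied.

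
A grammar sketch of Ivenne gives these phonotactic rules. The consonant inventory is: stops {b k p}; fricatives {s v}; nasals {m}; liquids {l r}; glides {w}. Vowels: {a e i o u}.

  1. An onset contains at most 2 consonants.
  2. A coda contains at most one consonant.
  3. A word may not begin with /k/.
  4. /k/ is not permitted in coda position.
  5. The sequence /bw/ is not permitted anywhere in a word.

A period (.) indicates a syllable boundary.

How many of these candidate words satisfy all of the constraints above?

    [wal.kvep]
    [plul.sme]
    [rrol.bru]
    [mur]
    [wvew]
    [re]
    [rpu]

7

[wal.kvep] — σ1 onset /w/, coda /l/ ok; σ2 onset /kv/ (2C), coda /p/ ok → well-formed
[plul.sme] — σ1 onset /pl/ (2C), coda /l/ ok; σ2 onset /sm/ (2C), coda /∅/ ok → well-formed
[rrol.bru] — σ1 onset /rr/ (2C), coda /l/ ok; σ2 onset /br/ (2C), coda /∅/ ok → well-formed
[mur] — σ1 onset /m/, coda /r/ ok → well-formed
[wvew] — σ1 onset /wv/ (2C), coda /w/ ok → well-formed
[re] — σ1 onset /r/, coda /∅/ ok → well-formed
[rpu] — σ1 onset /rp/ (2C), coda /∅/ ok → well-formed
Well-formed: [wal.kvep], [plul.sme], [rrol.bru], [mur], [wvew], [re], [rpu] → 7.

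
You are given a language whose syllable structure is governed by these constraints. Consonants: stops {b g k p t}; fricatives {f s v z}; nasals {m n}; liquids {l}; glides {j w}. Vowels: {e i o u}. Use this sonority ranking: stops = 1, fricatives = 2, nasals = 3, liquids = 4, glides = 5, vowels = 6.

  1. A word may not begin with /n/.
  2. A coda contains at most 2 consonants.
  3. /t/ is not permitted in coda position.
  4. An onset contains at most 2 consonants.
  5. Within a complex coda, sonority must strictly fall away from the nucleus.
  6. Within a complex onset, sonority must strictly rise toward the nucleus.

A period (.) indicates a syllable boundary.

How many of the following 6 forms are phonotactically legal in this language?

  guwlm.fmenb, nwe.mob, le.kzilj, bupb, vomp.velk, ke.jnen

1

guwlm.fmenb — violates constraint 2: syllable 1 coda /wlm/ has 3 consonants (> 2) → phonotactically illegal
nwe.mob — violates constraint 1: word begins with /n/ → phonotactically illegal
le.kzilj — violates constraint 5: syllable 2 coda /lj/: /l/ (liquid, 4) → /j/ (glide, 5) does not fall → phonotactically illegal
bupb — violates constraint 5: syllable 1 coda /pb/: /p/ (stop, 1) → /b/ (stop, 1) does not fall → phonotactically illegal
vomp.velk — σ1 onset /v/, coda /mp/ (3→1 falls) ok; σ2 onset /v/, coda /lk/ (4→1 falls) ok → phonotactically legal
ke.jnen — violates constraint 6: syllable 2 onset /jn/: /j/ (glide, 5) → /n/ (nasal, 3) does not rise → phonotactically illegal
Phonotactically legal: vomp.velk → 1.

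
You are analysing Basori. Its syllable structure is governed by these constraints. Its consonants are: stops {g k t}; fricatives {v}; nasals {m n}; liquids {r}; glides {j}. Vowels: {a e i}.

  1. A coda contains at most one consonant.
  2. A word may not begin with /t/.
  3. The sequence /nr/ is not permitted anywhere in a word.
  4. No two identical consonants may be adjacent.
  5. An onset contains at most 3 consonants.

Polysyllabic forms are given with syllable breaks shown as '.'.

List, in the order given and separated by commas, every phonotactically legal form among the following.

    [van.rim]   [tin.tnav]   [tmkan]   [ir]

[van.rim] — violates constraint 3: contains banned sequence /nr/ → phonotactically illegal
[tin.tnav] — violates constraint 2: word begins with /t/ → phonotactically illegal
[tmkan] — violates constraint 2: word begins with /t/ → phonotactically illegal
[ir] — σ1 onset /∅/, coda /r/ ok → phonotactically legal

[ir]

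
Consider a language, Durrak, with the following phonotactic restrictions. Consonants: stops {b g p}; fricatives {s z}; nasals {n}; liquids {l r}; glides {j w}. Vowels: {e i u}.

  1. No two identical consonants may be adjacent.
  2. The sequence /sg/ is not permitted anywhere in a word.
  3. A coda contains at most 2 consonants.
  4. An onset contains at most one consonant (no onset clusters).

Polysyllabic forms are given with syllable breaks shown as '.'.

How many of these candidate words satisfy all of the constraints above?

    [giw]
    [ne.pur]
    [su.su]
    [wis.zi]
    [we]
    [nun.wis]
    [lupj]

7

[giw] — σ1 onset /g/, coda /w/ ok → licit
[ne.pur] — σ1 onset /n/, coda /∅/ ok; σ2 onset /p/, coda /r/ ok → licit
[su.su] — σ1 onset /s/, coda /∅/ ok; σ2 onset /s/, coda /∅/ ok → licit
[wis.zi] — σ1 onset /w/, coda /s/ ok; σ2 onset /z/, coda /∅/ ok → licit
[we] — σ1 onset /w/, coda /∅/ ok → licit
[nun.wis] — σ1 onset /n/, coda /n/ ok; σ2 onset /w/, coda /s/ ok → licit
[lupj] — σ1 onset /l/, coda /pj/ (2C) ok → licit
Licit: [giw], [ne.pur], [su.su], [wis.zi], [we], [nun.wis], [lupj] → 7.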